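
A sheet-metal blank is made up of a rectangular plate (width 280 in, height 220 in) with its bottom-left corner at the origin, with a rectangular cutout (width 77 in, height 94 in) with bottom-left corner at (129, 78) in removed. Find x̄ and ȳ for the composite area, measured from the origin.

x̄ = 136.34 in, ȳ = 108.00 in

plate: A = 280 × 220 = 61600.00, centroid at (140.00, 110.00).
hole: A = −(77 × 94) = -7238.00, centroid at (167.50, 125.00).
ΣA = 54362.00 in², ΣAx̄ = 7411635.00 in³, ΣAȳ = 5871250.00 in³.
x̄ = 7411635.00/54362.00 = 136.34 in; ȳ = 5871250.00/54362.00 = 108.00 in.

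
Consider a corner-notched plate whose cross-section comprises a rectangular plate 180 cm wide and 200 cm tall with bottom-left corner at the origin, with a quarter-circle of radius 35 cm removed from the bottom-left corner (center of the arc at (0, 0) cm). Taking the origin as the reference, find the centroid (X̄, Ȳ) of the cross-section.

Part | A | x̄ᵢ | ȳᵢ | A·x̄ᵢ | A·ȳᵢ
plate | 36000.00 | 90.00 | 100.00 | 3240000.00 | 3600000.00
removed quarter-circle | -962.11 | 14.85 | 14.85 | -14291.67 | -14291.67
Σ | 35037.89 |  |  | 3225708.33 | 3585708.33
X̄ = 3225708.33 / 35037.89 = 92.06 cm
Ȳ = 3585708.33 / 35037.89 = 102.34 cm

X̄ = 92.06 cm, Ȳ = 102.34 cm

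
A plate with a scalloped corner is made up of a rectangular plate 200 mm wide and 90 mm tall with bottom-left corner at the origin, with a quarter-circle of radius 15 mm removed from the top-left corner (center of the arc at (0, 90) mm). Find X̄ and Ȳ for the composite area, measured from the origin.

plate: A = 200 × 90 = 18000.00, centroid at (100.00, 45.00).
removed quarter-circle: A = −¼π·15² = -176.71, centroid at (6.37, 83.63).
ΣA = 17823.29 mm², ΣAX̄ = 1798875.00 mm³, ΣAȲ = 795220.69 mm³.
X̄ = 1798875.00/17823.29 = 100.93 mm; Ȳ = 795220.69/17823.29 = 44.62 mm.

X̄ = 100.93 mm, Ȳ = 44.62 mm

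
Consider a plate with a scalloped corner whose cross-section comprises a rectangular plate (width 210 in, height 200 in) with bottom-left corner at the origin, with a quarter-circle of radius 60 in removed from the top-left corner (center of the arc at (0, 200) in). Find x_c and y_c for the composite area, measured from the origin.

Part | A | x̄ᵢ | ȳᵢ | A·x̄ᵢ | A·ȳᵢ
plate | 42000.00 | 105.00 | 100.00 | 4410000.00 | 4200000.00
removed quarter-circle | -2827.43 | 25.46 | 174.54 | -72000.00 | -493486.68
Σ | 39172.57 |  |  | 4338000.00 | 3706513.32
x_c = 4338000.00 / 39172.57 = 110.74 in
y_c = 3706513.32 / 39172.57 = 94.62 in

x_c = 110.74 in, y_c = 94.62 in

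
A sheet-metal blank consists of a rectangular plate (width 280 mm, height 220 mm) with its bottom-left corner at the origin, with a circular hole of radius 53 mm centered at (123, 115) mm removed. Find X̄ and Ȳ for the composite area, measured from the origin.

X̄ = 142.84 mm, Ȳ = 109.16 mm

plate: A = 280 × 220 = 61600.00, centroid at (140.00, 110.00).
hole: A = −π·53² = -8824.73, centroid at (123.00, 115.00).
ΣA = 52775.27 mm², ΣAX̄ = 7538557.75 mm³, ΣAȲ = 5761155.62 mm³.
X̄ = 7538557.75/52775.27 = 142.84 mm; Ȳ = 5761155.62/52775.27 = 109.16 mm.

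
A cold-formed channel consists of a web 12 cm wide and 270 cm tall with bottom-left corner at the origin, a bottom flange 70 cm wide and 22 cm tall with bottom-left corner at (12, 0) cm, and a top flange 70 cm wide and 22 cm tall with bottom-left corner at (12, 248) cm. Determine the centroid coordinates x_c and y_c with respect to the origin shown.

web: A = 12 × 270 = 3240.00, centroid at (6.00, 135.00).
bottom flange: A = 70 × 22 = 1540.00, centroid at (47.00, 11.00).
top flange: A = 70 × 22 = 1540.00, centroid at (47.00, 259.00).
ΣA = 6320.00 cm²
ΣAx_c = (3240.00)(6.00) + (1540.00)(47.00) + (1540.00)(47.00) = 164200.00 cm³
ΣAy_c = (3240.00)(135.00) + (1540.00)(11.00) + (1540.00)(259.00) = 853200.00 cm³
x_c = 164200.00 / 6320.00 = 25.98 cm
y_c = 853200.00 / 6320.00 = 135.00 cm

x_c = 25.98 cm, y_c = 135.00 cm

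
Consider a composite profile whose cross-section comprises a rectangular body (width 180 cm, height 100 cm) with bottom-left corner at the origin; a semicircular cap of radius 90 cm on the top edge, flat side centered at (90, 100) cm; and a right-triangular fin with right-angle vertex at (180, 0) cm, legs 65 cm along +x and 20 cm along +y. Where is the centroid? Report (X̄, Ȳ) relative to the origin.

rectangular body: A = 180 × 100 = 18000.00, centroid at (90.00, 50.00).
semicircular top: A = ½π·90² = 12723.45, centroid at (90.00, 138.20).
triangular fin: A = ½·65·20 = 650.00, centroid at (201.67, 6.67).
ΣA = 31373.45 cm², ΣAX̄ = 2896193.86 cm³, ΣAȲ = 2662678.36 cm³.
X̄ = 2896193.86/31373.45 = 92.31 cm; Ȳ = 2662678.36/31373.45 = 84.87 cm.

X̄ = 92.31 cm, Ȳ = 84.87 cm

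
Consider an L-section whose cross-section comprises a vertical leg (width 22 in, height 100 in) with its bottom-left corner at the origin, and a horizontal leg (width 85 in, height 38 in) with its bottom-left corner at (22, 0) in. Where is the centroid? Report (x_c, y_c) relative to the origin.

x_c = 42.82 in, y_c = 31.56 in

vertical leg: A = 22 × 100 = 2200.00, centroid at (11.00, 50.00).
horizontal leg: A = 85 × 38 = 3230.00, centroid at (64.50, 19.00).
ΣA = 5430.00 in²
ΣAx_c = (2200.00)(11.00) + (3230.00)(64.50) = 232535.00 in³
ΣAy_c = (2200.00)(50.00) + (3230.00)(19.00) = 171370.00 in³
x_c = 232535.00 / 5430.00 = 42.82 in
y_c = 171370.00 / 5430.00 = 31.56 in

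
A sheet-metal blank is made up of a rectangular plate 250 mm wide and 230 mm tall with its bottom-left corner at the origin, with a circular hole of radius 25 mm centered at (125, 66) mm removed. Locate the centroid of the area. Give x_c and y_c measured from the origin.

plate: A = 250 × 230 = 57500.00, centroid at (125.00, 115.00).
hole: A = −π·25² = -1963.50, centroid at (125.00, 66.00).
ΣA = 55536.50 mm²
ΣAx_c = (57500.00)(125.00) + (-1963.50)(125.00) = 6942063.07 mm³
ΣAy_c = (57500.00)(115.00) + (-1963.50)(66.00) = 6482909.30 mm³
x_c = 6942063.07 / 55536.50 = 125.00 mm
y_c = 6482909.30 / 55536.50 = 116.73 mm

x_c = 125.00 mm, y_c = 116.73 mm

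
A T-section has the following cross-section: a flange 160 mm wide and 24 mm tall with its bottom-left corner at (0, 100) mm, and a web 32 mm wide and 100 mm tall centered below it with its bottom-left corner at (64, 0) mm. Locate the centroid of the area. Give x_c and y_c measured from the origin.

x_c = 80.00 mm, y_c = 83.82 mm

Part | A | x̄ᵢ | ȳᵢ | A·x̄ᵢ | A·ȳᵢ
web | 3200.00 | 80.00 | 50.00 | 256000.00 | 160000.00
flange | 3840.00 | 80.00 | 112.00 | 307200.00 | 430080.00
Σ | 7040.00 |  |  | 563200.00 | 590080.00
x_c = 563200.00 / 7040.00 = 80.00 mm
y_c = 590080.00 / 7040.00 = 83.82 mm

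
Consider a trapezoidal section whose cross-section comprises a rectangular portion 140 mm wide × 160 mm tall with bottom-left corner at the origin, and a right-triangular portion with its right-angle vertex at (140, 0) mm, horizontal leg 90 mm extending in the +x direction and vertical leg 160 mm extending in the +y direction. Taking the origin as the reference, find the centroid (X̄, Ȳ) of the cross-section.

X̄ = 94.32 mm, Ȳ = 73.51 mm

rectangular portion: A = 140 × 160 = 22400.00, centroid at (70.00, 80.00).
triangular portion: A = ½·90·160 = 7200.00, centroid at (170.00, 53.33).
ΣA = 29600.00 mm², ΣAX̄ = 2792000.00 mm³, ΣAȲ = 2176000.00 mm³.
X̄ = 2792000.00/29600.00 = 94.32 mm; Ȳ = 2176000.00/29600.00 = 73.51 mm.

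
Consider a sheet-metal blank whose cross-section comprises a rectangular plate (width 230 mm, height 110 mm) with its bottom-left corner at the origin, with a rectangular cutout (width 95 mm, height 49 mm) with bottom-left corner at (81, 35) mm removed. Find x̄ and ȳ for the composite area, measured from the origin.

plate: A = 230 × 110 = 25300.00, centroid at (115.00, 55.00).
hole: A = −(95 × 49) = -4655.00, centroid at (128.50, 59.50).
ΣA = 20645.00 mm²
ΣAx̄ = (25300.00)(115.00) + (-4655.00)(128.50) = 2311332.50 mm³
ΣAȳ = (25300.00)(55.00) + (-4655.00)(59.50) = 1114527.50 mm³
x̄ = 2311332.50 / 20645.00 = 111.96 mm
ȳ = 1114527.50 / 20645.00 = 53.99 mm

x̄ = 111.96 mm, ȳ = 53.99 mm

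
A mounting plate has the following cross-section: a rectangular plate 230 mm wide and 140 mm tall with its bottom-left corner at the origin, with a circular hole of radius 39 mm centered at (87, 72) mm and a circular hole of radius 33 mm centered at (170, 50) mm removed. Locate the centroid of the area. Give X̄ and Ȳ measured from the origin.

X̄ = 112.73 mm, Ȳ = 72.45 mm

Part | A | x̄ᵢ | ȳᵢ | A·x̄ᵢ | A·ȳᵢ
plate | 32200.00 | 115.00 | 70.00 | 3703000.00 | 2254000.00
hole 1 | -4778.36 | 87.00 | 72.00 | -415717.53 | -344042.09
hole 2 | -3421.19 | 170.00 | 50.00 | -581603.05 | -171059.72
Σ | 24000.44 |  |  | 2705679.42 | 1738898.19
X̄ = 2705679.42 / 24000.44 = 112.73 mm
Ȳ = 1738898.19 / 24000.44 = 72.45 mm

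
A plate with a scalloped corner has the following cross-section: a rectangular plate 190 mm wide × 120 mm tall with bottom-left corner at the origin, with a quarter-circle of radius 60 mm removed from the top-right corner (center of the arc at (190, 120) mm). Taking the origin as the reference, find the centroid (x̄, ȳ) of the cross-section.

x̄ = 85.16 mm, ȳ = 55.11 mm

plate: A = 190 × 120 = 22800.00, centroid at (95.00, 60.00).
removed quarter-circle: A = −¼π·60² = -2827.43, centroid at (164.54, 94.54).
ΣA = 19972.57 mm², ΣAx̄ = 1700787.66 mm³, ΣAȳ = 1100707.99 mm³.
x̄ = 1700787.66/19972.57 = 85.16 mm; ȳ = 1100707.99/19972.57 = 55.11 mm.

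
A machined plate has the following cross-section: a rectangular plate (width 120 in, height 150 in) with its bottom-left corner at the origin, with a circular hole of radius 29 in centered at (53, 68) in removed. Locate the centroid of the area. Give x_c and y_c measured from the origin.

plate: A = 120 × 150 = 18000.00, centroid at (60.00, 75.00).
hole: A = −π·29² = -2642.08, centroid at (53.00, 68.00).
ΣA = 15357.92 in²
ΣAx_c = (18000.00)(60.00) + (-2642.08)(53.00) = 939969.79 in³
ΣAy_c = (18000.00)(75.00) + (-2642.08)(68.00) = 1170338.60 in³
x_c = 939969.79 / 15357.92 = 61.20 in
y_c = 1170338.60 / 15357.92 = 76.20 in

x_c = 61.20 in, y_c = 76.20 in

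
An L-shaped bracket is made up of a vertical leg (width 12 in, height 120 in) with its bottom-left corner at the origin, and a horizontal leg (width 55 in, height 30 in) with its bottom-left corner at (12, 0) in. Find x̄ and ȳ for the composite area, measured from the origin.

Part | A | x̄ᵢ | ȳᵢ | A·x̄ᵢ | A·ȳᵢ
vertical leg | 1440.00 | 6.00 | 60.00 | 8640.00 | 86400.00
horizontal leg | 1650.00 | 39.50 | 15.00 | 65175.00 | 24750.00
Σ | 3090.00 |  |  | 73815.00 | 111150.00
x̄ = 73815.00 / 3090.00 = 23.89 in
ȳ = 111150.00 / 3090.00 = 35.97 in

x̄ = 23.89 in, ȳ = 35.97 in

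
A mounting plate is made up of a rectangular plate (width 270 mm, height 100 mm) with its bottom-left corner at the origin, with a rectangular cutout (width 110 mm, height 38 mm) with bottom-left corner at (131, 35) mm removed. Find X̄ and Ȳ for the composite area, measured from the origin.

plate: A = 270 × 100 = 27000.00, centroid at (135.00, 50.00).
hole: A = −(110 × 38) = -4180.00, centroid at (186.00, 54.00).
ΣA = 22820.00 mm²
ΣAX̄ = (27000.00)(135.00) + (-4180.00)(186.00) = 2867520.00 mm³
ΣAȲ = (27000.00)(50.00) + (-4180.00)(54.00) = 1124280.00 mm³
X̄ = 2867520.00 / 22820.00 = 125.66 mm
Ȳ = 1124280.00 / 22820.00 = 49.27 mm

X̄ = 125.66 mm, Ȳ = 49.27 mm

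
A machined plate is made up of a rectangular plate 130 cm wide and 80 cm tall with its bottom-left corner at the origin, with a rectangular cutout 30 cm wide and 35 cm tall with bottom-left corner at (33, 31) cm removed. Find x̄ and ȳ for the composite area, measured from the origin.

x̄ = 66.91 cm, ȳ = 39.05 cm

plate: A = 130 × 80 = 10400.00, centroid at (65.00, 40.00).
hole: A = −(30 × 35) = -1050.00, centroid at (48.00, 48.50).
ΣA = 9350.00 cm², ΣAx̄ = 625600.00 cm³, ΣAȳ = 365075.00 cm³.
x̄ = 625600.00/9350.00 = 66.91 cm; ȳ = 365075.00/9350.00 = 39.05 cm.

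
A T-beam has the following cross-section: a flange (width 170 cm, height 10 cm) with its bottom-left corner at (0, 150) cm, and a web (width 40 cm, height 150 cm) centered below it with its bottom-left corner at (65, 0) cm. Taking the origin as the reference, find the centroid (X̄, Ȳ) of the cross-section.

X̄ = 85.00 cm, Ȳ = 92.66 cm

Part | A | x̄ᵢ | ȳᵢ | A·x̄ᵢ | A·ȳᵢ
web | 6000.00 | 85.00 | 75.00 | 510000.00 | 450000.00
flange | 1700.00 | 85.00 | 155.00 | 144500.00 | 263500.00
Σ | 7700.00 |  |  | 654500.00 | 713500.00
X̄ = 654500.00 / 7700.00 = 85.00 cm
Ȳ = 713500.00 / 7700.00 = 92.66 cm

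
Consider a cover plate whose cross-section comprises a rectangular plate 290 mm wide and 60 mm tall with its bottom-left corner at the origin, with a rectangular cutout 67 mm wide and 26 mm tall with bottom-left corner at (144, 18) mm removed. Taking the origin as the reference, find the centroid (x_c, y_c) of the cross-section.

x_c = 141.38 mm, y_c = 29.89 mm

plate: A = 290 × 60 = 17400.00, centroid at (145.00, 30.00).
hole: A = −(67 × 26) = -1742.00, centroid at (177.50, 31.00).
ΣA = 15658.00 mm², ΣAx_c = 2213795.00 mm³, ΣAy_c = 467998.00 mm³.
x_c = 2213795.00/15658.00 = 141.38 mm; y_c = 467998.00/15658.00 = 29.89 mm.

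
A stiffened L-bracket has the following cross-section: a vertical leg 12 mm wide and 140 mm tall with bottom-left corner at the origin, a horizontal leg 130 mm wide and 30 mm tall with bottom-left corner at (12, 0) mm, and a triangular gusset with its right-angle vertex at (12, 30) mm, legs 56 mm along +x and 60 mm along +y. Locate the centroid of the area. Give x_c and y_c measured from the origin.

x_c = 49.85 mm, y_c = 35.83 mm

Part | A | x̄ᵢ | ȳᵢ | A·x̄ᵢ | A·ȳᵢ
vertical leg | 1680.00 | 6.00 | 70.00 | 10080.00 | 117600.00
horizontal leg | 3900.00 | 77.00 | 15.00 | 300300.00 | 58500.00
gusset | 1680.00 | 30.67 | 50.00 | 51520.00 | 84000.00
Σ | 7260.00 |  |  | 361900.00 | 260100.00
x_c = 361900.00 / 7260.00 = 49.85 mm
y_c = 260100.00 / 7260.00 = 35.83 mm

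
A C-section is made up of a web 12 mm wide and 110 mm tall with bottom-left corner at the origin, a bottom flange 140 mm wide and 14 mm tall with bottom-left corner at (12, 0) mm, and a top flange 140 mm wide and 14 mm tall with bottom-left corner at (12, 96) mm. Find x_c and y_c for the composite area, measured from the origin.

x_c = 62.85 mm, y_c = 55.00 mm

web: A = 12 × 110 = 1320.00, centroid at (6.00, 55.00).
bottom flange: A = 140 × 14 = 1960.00, centroid at (82.00, 7.00).
top flange: A = 140 × 14 = 1960.00, centroid at (82.00, 103.00).
ΣA = 5240.00 mm²
ΣAx_c = (1320.00)(6.00) + (1960.00)(82.00) + (1960.00)(82.00) = 329360.00 mm³
ΣAy_c = (1320.00)(55.00) + (1960.00)(7.00) + (1960.00)(103.00) = 288200.00 mm³
x_c = 329360.00 / 5240.00 = 62.85 mm
y_c = 288200.00 / 5240.00 = 55.00 mm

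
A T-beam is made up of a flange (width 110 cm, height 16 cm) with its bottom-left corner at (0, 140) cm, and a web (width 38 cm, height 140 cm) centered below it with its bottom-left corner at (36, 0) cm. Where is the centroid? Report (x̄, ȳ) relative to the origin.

x̄ = 55.00 cm, ȳ = 89.39 cm

web: A = 38 × 140 = 5320.00, centroid at (55.00, 70.00).
flange: A = 110 × 16 = 1760.00, centroid at (55.00, 148.00).
ΣA = 7080.00 cm², ΣAx̄ = 389400.00 cm³, ΣAȳ = 632880.00 cm³.
x̄ = 389400.00/7080.00 = 55.00 cm; ȳ = 632880.00/7080.00 = 89.39 cm.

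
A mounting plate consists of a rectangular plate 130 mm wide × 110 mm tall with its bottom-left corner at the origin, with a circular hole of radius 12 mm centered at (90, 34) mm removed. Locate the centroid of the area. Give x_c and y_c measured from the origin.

x_c = 64.18 mm, y_c = 55.69 mm

plate: A = 130 × 110 = 14300.00, centroid at (65.00, 55.00).
hole: A = −π·12² = -452.39, centroid at (90.00, 34.00).
ΣA = 13847.61 mm²
ΣAx_c = (14300.00)(65.00) + (-452.39)(90.00) = 888784.96 mm³
ΣAy_c = (14300.00)(55.00) + (-452.39)(34.00) = 771118.76 mm³
x_c = 888784.96 / 13847.61 = 64.18 mm
y_c = 771118.76 / 13847.61 = 55.69 mm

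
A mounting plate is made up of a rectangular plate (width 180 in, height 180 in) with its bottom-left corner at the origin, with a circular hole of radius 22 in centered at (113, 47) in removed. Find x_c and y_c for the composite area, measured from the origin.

plate: A = 180 × 180 = 32400.00, centroid at (90.00, 90.00).
hole: A = −π·22² = -1520.53, centroid at (113.00, 47.00).
ΣA = 30879.47 in², ΣAx_c = 2744180.01 in³, ΣAy_c = 2844535.05 in³.
x_c = 2744180.01/30879.47 = 88.87 in; y_c = 2844535.05/30879.47 = 92.12 in.

x_c = 88.87 in, y_c = 92.12 in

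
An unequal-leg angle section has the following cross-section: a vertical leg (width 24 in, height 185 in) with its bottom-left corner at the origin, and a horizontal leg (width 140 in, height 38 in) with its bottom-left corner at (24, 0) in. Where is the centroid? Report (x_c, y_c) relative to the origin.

vertical leg: A = 24 × 185 = 4440.00, centroid at (12.00, 92.50).
horizontal leg: A = 140 × 38 = 5320.00, centroid at (94.00, 19.00).
ΣA = 9760.00 in², ΣAx_c = 553360.00 in³, ΣAy_c = 511780.00 in³.
x_c = 553360.00/9760.00 = 56.70 in; y_c = 511780.00/9760.00 = 52.44 in.

x_c = 56.70 in, y_c = 52.44 in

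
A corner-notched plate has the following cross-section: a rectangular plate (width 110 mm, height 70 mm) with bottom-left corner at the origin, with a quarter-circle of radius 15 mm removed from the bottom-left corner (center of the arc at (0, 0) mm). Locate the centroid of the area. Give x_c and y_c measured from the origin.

plate: A = 110 × 70 = 7700.00, centroid at (55.00, 35.00).
removed quarter-circle: A = −¼π·15² = -176.71, centroid at (6.37, 6.37).
ΣA = 7523.29 mm²
ΣAx_c = (7700.00)(55.00) + (-176.71)(6.37) = 422375.00 mm³
ΣAy_c = (7700.00)(35.00) + (-176.71)(6.37) = 268375.00 mm³
x_c = 422375.00 / 7523.29 = 56.14 mm
y_c = 268375.00 / 7523.29 = 35.67 mm

x_c = 56.14 mm, y_c = 35.67 mm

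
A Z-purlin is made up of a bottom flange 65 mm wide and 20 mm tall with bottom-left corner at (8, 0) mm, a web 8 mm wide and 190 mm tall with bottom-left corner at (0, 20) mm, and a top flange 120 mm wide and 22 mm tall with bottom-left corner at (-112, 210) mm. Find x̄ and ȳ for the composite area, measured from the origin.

x̄ = -14.39 mm, ȳ = 141.25 mm

bottom flange: A = 65 × 20 = 1300.00, centroid at (40.50, 10.00).
web: A = 8 × 190 = 1520.00, centroid at (4.00, 115.00).
top flange: A = 120 × 22 = 2640.00, centroid at (-52.00, 221.00).
ΣA = 5460.00 mm², ΣAx̄ = -78550.00 mm³, ΣAȳ = 771240.00 mm³.
x̄ = -78550.00/5460.00 = -14.39 mm; ȳ = 771240.00/5460.00 = 141.25 mm.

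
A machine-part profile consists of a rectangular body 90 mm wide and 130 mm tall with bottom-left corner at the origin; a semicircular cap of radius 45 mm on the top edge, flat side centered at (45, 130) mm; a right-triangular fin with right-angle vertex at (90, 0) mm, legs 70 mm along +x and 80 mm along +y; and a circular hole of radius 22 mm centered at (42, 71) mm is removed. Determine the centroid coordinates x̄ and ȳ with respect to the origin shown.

x̄ = 57.12 mm, ȳ = 74.35 mm

Part | A | x̄ᵢ | ȳᵢ | A·x̄ᵢ | A·ȳᵢ
rectangular body | 11700.00 | 45.00 | 65.00 | 526500.00 | 760500.00
semicircular top | 3180.86 | 45.00 | 149.10 | 143138.82 | 474262.13
triangular fin | 2800.00 | 113.33 | 26.67 | 317333.33 | 74666.67
hole | -1520.53 | 42.00 | 71.00 | -63862.30 | -107957.69
Σ | 16160.33 |  |  | 923109.85 | 1201471.11
x̄ = 923109.85 / 16160.33 = 57.12 mm
ȳ = 1201471.11 / 16160.33 = 74.35 mm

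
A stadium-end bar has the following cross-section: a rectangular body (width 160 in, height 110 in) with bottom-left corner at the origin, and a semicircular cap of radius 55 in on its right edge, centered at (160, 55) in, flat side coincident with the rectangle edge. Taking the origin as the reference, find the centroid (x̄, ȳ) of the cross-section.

x̄ = 101.97 in, ȳ = 55.00 in

Part | A | x̄ᵢ | ȳᵢ | A·x̄ᵢ | A·ȳᵢ
rectangular body | 17600.00 | 80.00 | 55.00 | 1408000.00 | 968000.00
semicircular end | 4751.66 | 183.34 | 55.00 | 871182.09 | 261341.24
Σ | 22351.66 |  |  | 2279182.09 | 1229341.24
x̄ = 2279182.09 / 22351.66 = 101.97 in
ȳ = 1229341.24 / 22351.66 = 55.00 in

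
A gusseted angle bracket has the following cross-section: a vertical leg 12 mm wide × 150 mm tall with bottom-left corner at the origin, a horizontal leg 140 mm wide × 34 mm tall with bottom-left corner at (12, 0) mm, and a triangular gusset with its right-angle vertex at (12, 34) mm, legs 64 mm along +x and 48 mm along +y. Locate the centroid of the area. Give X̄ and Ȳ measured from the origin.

X̄ = 55.87 mm, Ȳ = 36.16 mm

vertical leg: A = 12 × 150 = 1800.00, centroid at (6.00, 75.00).
horizontal leg: A = 140 × 34 = 4760.00, centroid at (82.00, 17.00).
gusset: A = ½·64·48 = 1536.00, centroid at (33.33, 50.00).
ΣA = 8096.00 mm², ΣAX̄ = 452320.00 mm³, ΣAȲ = 292720.00 mm³.
X̄ = 452320.00/8096.00 = 55.87 mm; Ȳ = 292720.00/8096.00 = 36.16 mm.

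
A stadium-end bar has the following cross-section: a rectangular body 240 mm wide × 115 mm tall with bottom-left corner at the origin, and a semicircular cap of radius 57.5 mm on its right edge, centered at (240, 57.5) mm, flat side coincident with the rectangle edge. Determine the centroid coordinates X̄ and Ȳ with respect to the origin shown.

rectangular body: A = 240 × 115 = 27600.00, centroid at (120.00, 57.50).
semicircular end: A = ½π·57.5² = 5193.45, centroid at (264.40, 57.50).
ΣA = 32793.45 mm²
ΣAX̄ = (27600.00)(120.00) + (5193.45)(264.40) = 4685166.47 mm³
ΣAȲ = (27600.00)(57.50) + (5193.45)(57.50) = 1885623.11 mm³
X̄ = 4685166.47 / 32793.45 = 142.87 mm
Ȳ = 1885623.11 / 32793.45 = 57.50 mm

X̄ = 142.87 mm, Ȳ = 57.50 mm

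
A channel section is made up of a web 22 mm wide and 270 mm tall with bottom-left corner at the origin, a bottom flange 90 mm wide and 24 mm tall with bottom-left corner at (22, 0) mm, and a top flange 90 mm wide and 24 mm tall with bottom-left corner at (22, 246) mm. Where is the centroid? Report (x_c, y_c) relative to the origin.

web: A = 22 × 270 = 5940.00, centroid at (11.00, 135.00).
bottom flange: A = 90 × 24 = 2160.00, centroid at (67.00, 12.00).
top flange: A = 90 × 24 = 2160.00, centroid at (67.00, 258.00).
ΣA = 10260.00 mm²
ΣAx_c = (5940.00)(11.00) + (2160.00)(67.00) + (2160.00)(67.00) = 354780.00 mm³
ΣAy_c = (5940.00)(135.00) + (2160.00)(12.00) + (2160.00)(258.00) = 1385100.00 mm³
x_c = 354780.00 / 10260.00 = 34.58 mm
y_c = 1385100.00 / 10260.00 = 135.00 mm

x_c = 34.58 mm, y_c = 135.00 mm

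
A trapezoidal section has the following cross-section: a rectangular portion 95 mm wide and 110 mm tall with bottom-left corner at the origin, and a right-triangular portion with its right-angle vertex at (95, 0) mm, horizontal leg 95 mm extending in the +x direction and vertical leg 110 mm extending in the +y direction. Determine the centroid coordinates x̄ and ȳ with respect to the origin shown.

rectangular portion: A = 95 × 110 = 10450.00, centroid at (47.50, 55.00).
triangular portion: A = ½·95·110 = 5225.00, centroid at (126.67, 36.67).
ΣA = 15675.00 mm², ΣAx̄ = 1158208.33 mm³, ΣAȳ = 766333.33 mm³.
x̄ = 1158208.33/15675.00 = 73.89 mm; ȳ = 766333.33/15675.00 = 48.89 mm.

x̄ = 73.89 mm, ȳ = 48.89 mm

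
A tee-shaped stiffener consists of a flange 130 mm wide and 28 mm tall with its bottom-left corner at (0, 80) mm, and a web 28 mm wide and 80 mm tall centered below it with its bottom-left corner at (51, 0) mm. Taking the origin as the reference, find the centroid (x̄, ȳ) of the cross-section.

web: A = 28 × 80 = 2240.00, centroid at (65.00, 40.00).
flange: A = 130 × 28 = 3640.00, centroid at (65.00, 94.00).
ΣA = 5880.00 mm²
ΣAx̄ = (2240.00)(65.00) + (3640.00)(65.00) = 382200.00 mm³
ΣAȳ = (2240.00)(40.00) + (3640.00)(94.00) = 431760.00 mm³
x̄ = 382200.00 / 5880.00 = 65.00 mm
ȳ = 431760.00 / 5880.00 = 73.43 mm

x̄ = 65.00 mm, ȳ = 73.43 mm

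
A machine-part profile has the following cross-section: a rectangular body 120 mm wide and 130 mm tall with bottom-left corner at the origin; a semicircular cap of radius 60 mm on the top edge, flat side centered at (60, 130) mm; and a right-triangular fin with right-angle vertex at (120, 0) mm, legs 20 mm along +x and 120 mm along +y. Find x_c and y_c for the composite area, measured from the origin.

x_c = 63.56 mm, y_c = 86.45 mm

Part | A | x̄ᵢ | ȳᵢ | A·x̄ᵢ | A·ȳᵢ
rectangular body | 15600.00 | 60.00 | 65.00 | 936000.00 | 1014000.00
semicircular top | 5654.87 | 60.00 | 155.46 | 339292.01 | 879132.68
triangular fin | 1200.00 | 126.67 | 40.00 | 152000.00 | 48000.00
Σ | 22454.87 |  |  | 1427292.01 | 1941132.68
x_c = 1427292.01 / 22454.87 = 63.56 mm
y_c = 1941132.68 / 22454.87 = 86.45 mm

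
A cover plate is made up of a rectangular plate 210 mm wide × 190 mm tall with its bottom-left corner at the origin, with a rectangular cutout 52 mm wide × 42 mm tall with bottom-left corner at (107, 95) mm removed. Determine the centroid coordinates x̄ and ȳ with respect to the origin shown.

x̄ = 103.38 mm, ȳ = 93.78 mm

Part | A | x̄ᵢ | ȳᵢ | A·x̄ᵢ | A·ȳᵢ
plate | 39900.00 | 105.00 | 95.00 | 4189500.00 | 3790500.00
hole | -2184.00 | 133.00 | 116.00 | -290472.00 | -253344.00
Σ | 37716.00 |  |  | 3899028.00 | 3537156.00
x̄ = 3899028.00 / 37716.00 = 103.38 mm
ȳ = 3537156.00 / 37716.00 = 93.78 mm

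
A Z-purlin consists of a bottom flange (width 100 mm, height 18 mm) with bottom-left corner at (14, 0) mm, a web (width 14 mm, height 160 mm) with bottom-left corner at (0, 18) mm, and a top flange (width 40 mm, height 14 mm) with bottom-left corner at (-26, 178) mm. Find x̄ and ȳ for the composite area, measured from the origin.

Part | A | x̄ᵢ | ȳᵢ | A·x̄ᵢ | A·ȳᵢ
bottom flange | 1800.00 | 64.00 | 9.00 | 115200.00 | 16200.00
web | 2240.00 | 7.00 | 98.00 | 15680.00 | 219520.00
top flange | 560.00 | -6.00 | 185.00 | -3360.00 | 103600.00
Σ | 4600.00 |  |  | 127520.00 | 339320.00
x̄ = 127520.00 / 4600.00 = 27.72 mm
ȳ = 339320.00 / 4600.00 = 73.77 mm

x̄ = 27.72 mm, ȳ = 73.77 mm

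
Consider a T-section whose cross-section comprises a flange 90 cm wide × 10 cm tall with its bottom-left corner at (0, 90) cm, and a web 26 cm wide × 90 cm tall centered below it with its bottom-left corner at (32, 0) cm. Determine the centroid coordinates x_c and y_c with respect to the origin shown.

Part | A | x̄ᵢ | ȳᵢ | A·x̄ᵢ | A·ȳᵢ
web | 2340.00 | 45.00 | 45.00 | 105300.00 | 105300.00
flange | 900.00 | 45.00 | 95.00 | 40500.00 | 85500.00
Σ | 3240.00 |  |  | 145800.00 | 190800.00
x_c = 145800.00 / 3240.00 = 45.00 cm
y_c = 190800.00 / 3240.00 = 58.89 cm

x_c = 45.00 cm, y_c = 58.89 cm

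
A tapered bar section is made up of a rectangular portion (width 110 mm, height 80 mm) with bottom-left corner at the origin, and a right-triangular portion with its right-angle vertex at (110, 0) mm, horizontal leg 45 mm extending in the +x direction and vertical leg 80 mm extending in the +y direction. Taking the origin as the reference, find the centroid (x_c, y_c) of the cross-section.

x_c = 66.89 mm, y_c = 37.74 mm

rectangular portion: A = 110 × 80 = 8800.00, centroid at (55.00, 40.00).
triangular portion: A = ½·45·80 = 1800.00, centroid at (125.00, 26.67).
ΣA = 10600.00 mm²
ΣAx_c = (8800.00)(55.00) + (1800.00)(125.00) = 709000.00 mm³
ΣAy_c = (8800.00)(40.00) + (1800.00)(26.67) = 400000.00 mm³
x_c = 709000.00 / 10600.00 = 66.89 mm
y_c = 400000.00 / 10600.00 = 37.74 mm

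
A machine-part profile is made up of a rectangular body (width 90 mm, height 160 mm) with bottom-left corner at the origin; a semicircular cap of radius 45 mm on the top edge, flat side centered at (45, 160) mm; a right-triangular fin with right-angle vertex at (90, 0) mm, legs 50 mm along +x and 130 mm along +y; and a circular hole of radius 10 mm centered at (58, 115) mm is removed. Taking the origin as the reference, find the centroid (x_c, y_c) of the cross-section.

Part | A | x̄ᵢ | ȳᵢ | A·x̄ᵢ | A·ȳᵢ
rectangular body | 14400.00 | 45.00 | 80.00 | 648000.00 | 1152000.00
semicircular top | 3180.86 | 45.00 | 179.10 | 143138.82 | 569688.01
triangular fin | 3250.00 | 106.67 | 43.33 | 346666.67 | 140833.33
hole | -314.16 | 58.00 | 115.00 | -18221.24 | -36128.32
Σ | 20516.70 |  |  | 1119584.24 | 1826393.03
x_c = 1119584.24 / 20516.70 = 54.57 mm
y_c = 1826393.03 / 20516.70 = 89.02 mm

x_c = 54.57 mm, y_c = 89.02 mm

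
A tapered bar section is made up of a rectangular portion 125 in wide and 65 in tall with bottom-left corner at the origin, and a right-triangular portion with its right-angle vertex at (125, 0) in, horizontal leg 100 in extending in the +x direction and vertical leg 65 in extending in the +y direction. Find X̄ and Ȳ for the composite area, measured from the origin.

X̄ = 89.88 in, Ȳ = 29.40 in

rectangular portion: A = 125 × 65 = 8125.00, centroid at (62.50, 32.50).
triangular portion: A = ½·100·65 = 3250.00, centroid at (158.33, 21.67).
ΣA = 11375.00 in²
ΣAX̄ = (8125.00)(62.50) + (3250.00)(158.33) = 1022395.83 in³
ΣAȲ = (8125.00)(32.50) + (3250.00)(21.67) = 334479.17 in³
X̄ = 1022395.83 / 11375.00 = 89.88 in
Ȳ = 334479.17 / 11375.00 = 29.40 in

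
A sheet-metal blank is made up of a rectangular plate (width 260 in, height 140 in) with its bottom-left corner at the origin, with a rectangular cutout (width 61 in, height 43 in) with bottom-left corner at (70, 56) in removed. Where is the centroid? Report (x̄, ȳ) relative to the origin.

Part | A | x̄ᵢ | ȳᵢ | A·x̄ᵢ | A·ȳᵢ
plate | 36400.00 | 130.00 | 70.00 | 4732000.00 | 2548000.00
hole | -2623.00 | 100.50 | 77.50 | -263611.50 | -203282.50
Σ | 33777.00 |  |  | 4468388.50 | 2344717.50
x̄ = 4468388.50 / 33777.00 = 132.29 in
ȳ = 2344717.50 / 33777.00 = 69.42 in

x̄ = 132.29 in, ȳ = 69.42 in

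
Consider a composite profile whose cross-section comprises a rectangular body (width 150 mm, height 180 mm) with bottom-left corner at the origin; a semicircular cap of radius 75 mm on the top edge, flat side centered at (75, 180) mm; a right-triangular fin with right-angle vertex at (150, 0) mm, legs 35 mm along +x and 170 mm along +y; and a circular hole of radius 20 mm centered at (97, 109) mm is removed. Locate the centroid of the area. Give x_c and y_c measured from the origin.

rectangular body: A = 150 × 180 = 27000.00, centroid at (75.00, 90.00).
semicircular top: A = ½π·75² = 8835.73, centroid at (75.00, 211.83).
triangular fin: A = ½·35·170 = 2975.00, centroid at (161.67, 56.67).
hole: A = −π·20² = -1256.64, centroid at (97.00, 109.00).
ΣA = 37554.09 mm², ΣAx_c = 3046744.24 mm³, ΣAy_c = 4333291.17 mm³.
x_c = 3046744.24/37554.09 = 81.13 mm; y_c = 4333291.17/37554.09 = 115.39 mm.

x_c = 81.13 mm, y_c = 115.39 mm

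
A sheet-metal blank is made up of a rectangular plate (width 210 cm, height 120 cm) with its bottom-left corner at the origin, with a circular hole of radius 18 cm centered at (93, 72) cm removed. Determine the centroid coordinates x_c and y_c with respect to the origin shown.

plate: A = 210 × 120 = 25200.00, centroid at (105.00, 60.00).
hole: A = −π·18² = -1017.88, centroid at (93.00, 72.00).
ΣA = 24182.12 cm²
ΣAx_c = (25200.00)(105.00) + (-1017.88)(93.00) = 2551337.53 cm³
ΣAy_c = (25200.00)(60.00) + (-1017.88)(72.00) = 1438712.93 cm³
x_c = 2551337.53 / 24182.12 = 105.51 cm
y_c = 1438712.93 / 24182.12 = 59.49 cm

x_c = 105.51 cm, y_c = 59.49 cm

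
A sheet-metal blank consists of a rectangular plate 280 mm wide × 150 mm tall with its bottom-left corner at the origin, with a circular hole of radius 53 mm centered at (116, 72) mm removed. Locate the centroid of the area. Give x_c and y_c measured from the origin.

plate: A = 280 × 150 = 42000.00, centroid at (140.00, 75.00).
hole: A = −π·53² = -8824.73, centroid at (116.00, 72.00).
ΣA = 33175.27 mm²
ΣAx_c = (42000.00)(140.00) + (-8824.73)(116.00) = 4856330.88 mm³
ΣAy_c = (42000.00)(75.00) + (-8824.73)(72.00) = 2514619.17 mm³
x_c = 4856330.88 / 33175.27 = 146.38 mm
y_c = 2514619.17 / 33175.27 = 75.80 mm

x_c = 146.38 mm, y_c = 75.80 mm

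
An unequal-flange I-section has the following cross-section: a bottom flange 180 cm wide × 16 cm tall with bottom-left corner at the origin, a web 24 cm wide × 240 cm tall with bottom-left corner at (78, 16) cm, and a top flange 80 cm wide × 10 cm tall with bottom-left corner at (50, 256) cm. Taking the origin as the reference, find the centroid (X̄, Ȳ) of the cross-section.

Part | A | x̄ᵢ | ȳᵢ | A·x̄ᵢ | A·ȳᵢ
bottom flange | 2880.00 | 90.00 | 8.00 | 259200.00 | 23040.00
web | 5760.00 | 90.00 | 136.00 | 518400.00 | 783360.00
top flange | 800.00 | 90.00 | 261.00 | 72000.00 | 208800.00
Σ | 9440.00 |  |  | 849600.00 | 1015200.00
X̄ = 849600.00 / 9440.00 = 90.00 cm
Ȳ = 1015200.00 / 9440.00 = 107.54 cm

X̄ = 90.00 cm, Ȳ = 107.54 cm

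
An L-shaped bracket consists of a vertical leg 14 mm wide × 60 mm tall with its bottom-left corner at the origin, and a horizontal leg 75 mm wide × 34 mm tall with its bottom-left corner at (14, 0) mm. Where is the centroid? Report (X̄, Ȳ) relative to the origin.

vertical leg: A = 14 × 60 = 840.00, centroid at (7.00, 30.00).
horizontal leg: A = 75 × 34 = 2550.00, centroid at (51.50, 17.00).
ΣA = 3390.00 mm²
ΣAX̄ = (840.00)(7.00) + (2550.00)(51.50) = 137205.00 mm³
ΣAȲ = (840.00)(30.00) + (2550.00)(17.00) = 68550.00 mm³
X̄ = 137205.00 / 3390.00 = 40.47 mm
Ȳ = 68550.00 / 3390.00 = 20.22 mm

X̄ = 40.47 mm, Ȳ = 20.22 mm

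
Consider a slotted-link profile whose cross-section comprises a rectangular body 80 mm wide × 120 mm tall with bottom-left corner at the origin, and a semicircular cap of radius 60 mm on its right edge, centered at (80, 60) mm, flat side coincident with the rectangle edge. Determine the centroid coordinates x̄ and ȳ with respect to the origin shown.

x̄ = 64.27 mm, ȳ = 60.00 mm

rectangular body: A = 80 × 120 = 9600.00, centroid at (40.00, 60.00).
semicircular end: A = ½π·60² = 5654.87, centroid at (105.46, 60.00).
ΣA = 15254.87 mm², ΣAx̄ = 980389.34 mm³, ΣAȳ = 915292.01 mm³.
x̄ = 980389.34/15254.87 = 64.27 mm; ȳ = 915292.01/15254.87 = 60.00 mm.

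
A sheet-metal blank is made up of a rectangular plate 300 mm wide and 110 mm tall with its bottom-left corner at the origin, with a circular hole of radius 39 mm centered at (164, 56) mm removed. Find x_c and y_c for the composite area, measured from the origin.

x_c = 147.63 mm, y_c = 54.83 mm

plate: A = 300 × 110 = 33000.00, centroid at (150.00, 55.00).
hole: A = −π·39² = -4778.36, centroid at (164.00, 56.00).
ΣA = 28221.64 mm²
ΣAx_c = (33000.00)(150.00) + (-4778.36)(164.00) = 4166348.56 mm³
ΣAy_c = (33000.00)(55.00) + (-4778.36)(56.00) = 1547411.70 mm³
x_c = 4166348.56 / 28221.64 = 147.63 mm
y_c = 1547411.70 / 28221.64 = 54.83 mm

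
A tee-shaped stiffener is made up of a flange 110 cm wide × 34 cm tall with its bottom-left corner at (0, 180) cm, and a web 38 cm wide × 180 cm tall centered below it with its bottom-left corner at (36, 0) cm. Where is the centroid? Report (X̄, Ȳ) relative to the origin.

X̄ = 55.00 cm, Ȳ = 127.82 cm

web: A = 38 × 180 = 6840.00, centroid at (55.00, 90.00).
flange: A = 110 × 34 = 3740.00, centroid at (55.00, 197.00).
ΣA = 10580.00 cm²
ΣAX̄ = (6840.00)(55.00) + (3740.00)(55.00) = 581900.00 cm³
ΣAȲ = (6840.00)(90.00) + (3740.00)(197.00) = 1352380.00 cm³
X̄ = 581900.00 / 10580.00 = 55.00 cm
Ȳ = 1352380.00 / 10580.00 = 127.82 cm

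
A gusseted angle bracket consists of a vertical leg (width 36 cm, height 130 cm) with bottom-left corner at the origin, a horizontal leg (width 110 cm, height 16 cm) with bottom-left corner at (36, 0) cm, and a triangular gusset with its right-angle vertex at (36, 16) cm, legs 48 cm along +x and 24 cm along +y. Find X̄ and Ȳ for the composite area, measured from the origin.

X̄ = 39.10 cm, Ȳ = 47.34 cm

vertical leg: A = 36 × 130 = 4680.00, centroid at (18.00, 65.00).
horizontal leg: A = 110 × 16 = 1760.00, centroid at (91.00, 8.00).
gusset: A = ½·48·24 = 576.00, centroid at (52.00, 24.00).
ΣA = 7016.00 cm², ΣAX̄ = 274352.00 cm³, ΣAȲ = 332104.00 cm³.
X̄ = 274352.00/7016.00 = 39.10 cm; Ȳ = 332104.00/7016.00 = 47.34 cm.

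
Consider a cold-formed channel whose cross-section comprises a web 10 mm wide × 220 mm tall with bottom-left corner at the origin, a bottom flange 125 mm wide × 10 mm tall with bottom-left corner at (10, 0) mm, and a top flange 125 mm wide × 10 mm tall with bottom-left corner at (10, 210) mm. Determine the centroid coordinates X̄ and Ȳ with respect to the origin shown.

X̄ = 40.90 mm, Ȳ = 110.00 mm

web: A = 10 × 220 = 2200.00, centroid at (5.00, 110.00).
bottom flange: A = 125 × 10 = 1250.00, centroid at (72.50, 5.00).
top flange: A = 125 × 10 = 1250.00, centroid at (72.50, 215.00).
ΣA = 4700.00 mm²
ΣAX̄ = (2200.00)(5.00) + (1250.00)(72.50) + (1250.00)(72.50) = 192250.00 mm³
ΣAȲ = (2200.00)(110.00) + (1250.00)(5.00) + (1250.00)(215.00) = 517000.00 mm³
X̄ = 192250.00 / 4700.00 = 40.90 mm
Ȳ = 517000.00 / 4700.00 = 110.00 mm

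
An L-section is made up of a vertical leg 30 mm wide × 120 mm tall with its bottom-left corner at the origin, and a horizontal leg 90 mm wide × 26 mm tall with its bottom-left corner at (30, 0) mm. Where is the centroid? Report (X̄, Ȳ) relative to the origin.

X̄ = 38.64 mm, Ȳ = 41.48 mm

Part | A | x̄ᵢ | ȳᵢ | A·x̄ᵢ | A·ȳᵢ
vertical leg | 3600.00 | 15.00 | 60.00 | 54000.00 | 216000.00
horizontal leg | 2340.00 | 75.00 | 13.00 | 175500.00 | 30420.00
Σ | 5940.00 |  |  | 229500.00 | 246420.00
X̄ = 229500.00 / 5940.00 = 38.64 mm
Ȳ = 246420.00 / 5940.00 = 41.48 mm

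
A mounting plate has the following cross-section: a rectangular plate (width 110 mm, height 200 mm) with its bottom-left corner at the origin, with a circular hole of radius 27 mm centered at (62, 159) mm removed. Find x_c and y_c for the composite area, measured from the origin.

plate: A = 110 × 200 = 22000.00, centroid at (55.00, 100.00).
hole: A = −π·27² = -2290.22, centroid at (62.00, 159.00).
ΣA = 19709.78 mm²
ΣAx_c = (22000.00)(55.00) + (-2290.22)(62.00) = 1068006.30 mm³
ΣAy_c = (22000.00)(100.00) + (-2290.22)(159.00) = 1835854.85 mm³
x_c = 1068006.30 / 19709.78 = 54.19 mm
y_c = 1835854.85 / 19709.78 = 93.14 mm

x_c = 54.19 mm, y_c = 93.14 mm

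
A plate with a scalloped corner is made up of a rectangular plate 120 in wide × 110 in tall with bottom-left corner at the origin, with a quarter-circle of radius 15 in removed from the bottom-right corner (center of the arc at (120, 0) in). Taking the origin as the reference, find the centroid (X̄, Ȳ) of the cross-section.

X̄ = 59.27 in, Ȳ = 55.66 in

Part | A | x̄ᵢ | ȳᵢ | A·x̄ᵢ | A·ȳᵢ
plate | 13200.00 | 60.00 | 55.00 | 792000.00 | 726000.00
removed quarter-circle | -176.71 | 113.63 | 6.37 | -20080.75 | -1125.00
Σ | 13023.29 |  |  | 771919.25 | 724875.00
X̄ = 771919.25 / 13023.29 = 59.27 in
Ȳ = 724875.00 / 13023.29 = 55.66 in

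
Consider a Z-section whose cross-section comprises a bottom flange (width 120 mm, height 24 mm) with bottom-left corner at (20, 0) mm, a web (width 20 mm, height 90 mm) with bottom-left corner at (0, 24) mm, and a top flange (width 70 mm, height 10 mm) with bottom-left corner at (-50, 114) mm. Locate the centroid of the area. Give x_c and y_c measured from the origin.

x_c = 44.22 mm, y_c = 44.99 mm

bottom flange: A = 120 × 24 = 2880.00, centroid at (80.00, 12.00).
web: A = 20 × 90 = 1800.00, centroid at (10.00, 69.00).
top flange: A = 70 × 10 = 700.00, centroid at (-15.00, 119.00).
ΣA = 5380.00 mm²
ΣAx_c = (2880.00)(80.00) + (1800.00)(10.00) + (700.00)(-15.00) = 237900.00 mm³
ΣAy_c = (2880.00)(12.00) + (1800.00)(69.00) + (700.00)(119.00) = 242060.00 mm³
x_c = 237900.00 / 5380.00 = 44.22 mm
y_c = 242060.00 / 5380.00 = 44.99 mm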